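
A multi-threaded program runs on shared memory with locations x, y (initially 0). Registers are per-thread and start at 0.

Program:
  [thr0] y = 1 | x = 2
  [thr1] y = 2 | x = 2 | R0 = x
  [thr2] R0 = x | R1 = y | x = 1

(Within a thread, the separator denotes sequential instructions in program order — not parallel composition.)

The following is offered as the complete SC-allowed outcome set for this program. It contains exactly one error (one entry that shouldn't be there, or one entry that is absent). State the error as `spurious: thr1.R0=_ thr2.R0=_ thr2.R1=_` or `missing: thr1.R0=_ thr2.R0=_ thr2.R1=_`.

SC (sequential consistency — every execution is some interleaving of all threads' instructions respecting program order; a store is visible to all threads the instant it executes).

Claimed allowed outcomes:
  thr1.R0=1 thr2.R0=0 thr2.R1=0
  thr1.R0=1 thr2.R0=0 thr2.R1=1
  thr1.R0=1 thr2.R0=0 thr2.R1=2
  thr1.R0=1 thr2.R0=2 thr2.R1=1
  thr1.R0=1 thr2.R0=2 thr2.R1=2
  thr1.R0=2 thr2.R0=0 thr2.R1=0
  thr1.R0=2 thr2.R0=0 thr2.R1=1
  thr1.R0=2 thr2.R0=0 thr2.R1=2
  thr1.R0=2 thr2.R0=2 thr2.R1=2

outcome vector order: (thr1.R0,thr2.R0,thr2.R1)
under SC → (1,0,0), (1,0,1), (1,0,2), (1,2,1), (1,2,2), (2,0,0), (2,0,1), (2,0,2), (2,2,1), (2,2,2)
SC∖claimed = {(2,2,1)}

missing: thr1.R0=2 thr2.R0=2 thr2.R1=1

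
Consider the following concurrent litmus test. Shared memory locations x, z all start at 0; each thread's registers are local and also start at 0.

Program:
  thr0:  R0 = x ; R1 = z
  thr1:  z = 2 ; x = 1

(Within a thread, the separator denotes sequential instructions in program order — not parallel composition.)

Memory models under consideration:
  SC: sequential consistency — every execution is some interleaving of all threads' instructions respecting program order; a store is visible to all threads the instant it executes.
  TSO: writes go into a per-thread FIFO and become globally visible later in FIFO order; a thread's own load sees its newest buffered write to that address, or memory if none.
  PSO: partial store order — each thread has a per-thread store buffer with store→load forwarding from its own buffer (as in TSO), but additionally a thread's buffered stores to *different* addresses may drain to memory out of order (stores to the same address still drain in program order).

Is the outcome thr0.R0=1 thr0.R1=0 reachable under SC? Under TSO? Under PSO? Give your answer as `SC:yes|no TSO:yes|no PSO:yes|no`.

SC:no TSO:no PSO:yes

outcome vector order: (thr0.R0,thr0.R1)
SC: 3 outcomes — {0/0; 0/2; 1/2}
TSO: 3 outcomes — {0/0; 0/2; 1/2}
PSO: 4 outcomes — {0/0; 0/2; 1/0; 1/2}
target 1/0 ∈ {PSO}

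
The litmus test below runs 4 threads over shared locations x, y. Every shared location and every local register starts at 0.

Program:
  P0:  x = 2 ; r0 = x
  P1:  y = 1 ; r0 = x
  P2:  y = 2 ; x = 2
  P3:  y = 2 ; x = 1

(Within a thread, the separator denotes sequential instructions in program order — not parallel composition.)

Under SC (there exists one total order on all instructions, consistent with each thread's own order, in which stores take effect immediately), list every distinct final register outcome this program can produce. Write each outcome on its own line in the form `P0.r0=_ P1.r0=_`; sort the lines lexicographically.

P0.r0=1 P1.r0=0
P0.r0=1 P1.r0=1
P0.r0=1 P1.r0=2
P0.r0=2 P1.r0=0
P0.r0=2 P1.r0=1
P0.r0=2 P1.r0=2

outcome vector order: (P0.r0,P1.r0)
|SC outcomes| = 6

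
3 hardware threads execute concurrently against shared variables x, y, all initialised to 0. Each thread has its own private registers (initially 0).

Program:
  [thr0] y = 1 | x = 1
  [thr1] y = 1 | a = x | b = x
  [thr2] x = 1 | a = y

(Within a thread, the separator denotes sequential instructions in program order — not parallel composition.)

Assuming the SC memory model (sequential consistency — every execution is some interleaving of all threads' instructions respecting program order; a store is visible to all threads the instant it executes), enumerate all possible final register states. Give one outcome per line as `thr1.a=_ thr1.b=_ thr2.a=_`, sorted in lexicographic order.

thr1.a=0 thr1.b=0 thr2.a=1
thr1.a=0 thr1.b=1 thr2.a=1
thr1.a=1 thr1.b=1 thr2.a=0
thr1.a=1 thr1.b=1 thr2.a=1

outcome vector order: (thr1.a,thr1.b,thr2.a)
|SC outcomes| = 4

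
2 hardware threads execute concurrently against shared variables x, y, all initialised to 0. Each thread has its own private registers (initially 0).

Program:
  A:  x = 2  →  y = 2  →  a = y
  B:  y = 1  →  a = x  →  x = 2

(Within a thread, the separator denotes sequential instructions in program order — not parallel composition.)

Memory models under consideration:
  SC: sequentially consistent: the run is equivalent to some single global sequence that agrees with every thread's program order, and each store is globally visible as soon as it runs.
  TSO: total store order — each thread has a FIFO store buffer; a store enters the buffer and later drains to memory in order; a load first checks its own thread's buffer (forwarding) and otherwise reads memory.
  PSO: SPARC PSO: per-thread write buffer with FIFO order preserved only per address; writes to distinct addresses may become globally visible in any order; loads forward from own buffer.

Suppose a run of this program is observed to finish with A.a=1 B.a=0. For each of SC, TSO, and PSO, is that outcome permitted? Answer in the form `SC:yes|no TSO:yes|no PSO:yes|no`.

SC:no TSO:yes PSO:yes

outcome vector order: (A.a,B.a)
under SC → <1 2> <2 0> <2 2>
under TSO → <1 0> <1 2> <2 0> <2 2>
under PSO → <1 0> <1 2> <2 0> <2 2>
target <1 0> ∈ {TSO,PSO}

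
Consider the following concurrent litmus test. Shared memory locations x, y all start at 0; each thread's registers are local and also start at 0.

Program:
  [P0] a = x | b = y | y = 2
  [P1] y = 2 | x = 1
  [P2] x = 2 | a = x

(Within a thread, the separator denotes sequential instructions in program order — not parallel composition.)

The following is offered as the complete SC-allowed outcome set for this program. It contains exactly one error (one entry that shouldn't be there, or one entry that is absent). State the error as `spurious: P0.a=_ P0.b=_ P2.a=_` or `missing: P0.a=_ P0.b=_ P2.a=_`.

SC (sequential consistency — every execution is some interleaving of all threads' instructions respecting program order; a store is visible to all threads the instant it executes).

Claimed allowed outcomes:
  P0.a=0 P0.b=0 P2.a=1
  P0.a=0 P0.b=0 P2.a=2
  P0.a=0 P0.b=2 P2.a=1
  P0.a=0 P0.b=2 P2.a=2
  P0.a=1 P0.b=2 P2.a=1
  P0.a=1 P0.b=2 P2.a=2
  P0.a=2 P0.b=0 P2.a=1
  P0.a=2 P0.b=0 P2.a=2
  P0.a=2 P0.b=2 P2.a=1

missing: P0.a=2 P0.b=2 P2.a=2

outcome vector order: (P0.a,P0.b,P2.a)
under SC → (0,0,1), (0,0,2), (0,2,1), (0,2,2), (1,2,1), (1,2,2), (2,0,1), (2,0,2), (2,2,1), (2,2,2)
SC∖claimed = {(2,2,2)}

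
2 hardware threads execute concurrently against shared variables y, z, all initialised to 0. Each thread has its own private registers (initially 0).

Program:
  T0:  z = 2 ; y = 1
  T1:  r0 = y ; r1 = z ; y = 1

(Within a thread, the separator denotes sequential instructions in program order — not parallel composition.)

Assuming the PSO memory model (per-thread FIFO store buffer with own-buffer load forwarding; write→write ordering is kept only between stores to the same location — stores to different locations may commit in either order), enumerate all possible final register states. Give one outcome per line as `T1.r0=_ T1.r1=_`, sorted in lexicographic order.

T1.r0=0 T1.r1=0
T1.r0=0 T1.r1=2
T1.r0=1 T1.r1=0
T1.r0=1 T1.r1=2

outcome vector order: (T1.r0,T1.r1)
|PSO outcomes| = 4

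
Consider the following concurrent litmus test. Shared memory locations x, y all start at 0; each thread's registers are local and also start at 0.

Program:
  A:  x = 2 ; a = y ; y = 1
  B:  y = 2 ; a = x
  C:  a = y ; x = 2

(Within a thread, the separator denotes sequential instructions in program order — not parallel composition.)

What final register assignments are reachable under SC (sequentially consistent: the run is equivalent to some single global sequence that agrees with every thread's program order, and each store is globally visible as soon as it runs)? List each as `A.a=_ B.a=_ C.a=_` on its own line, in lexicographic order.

A.a=0 B.a=2 C.a=0
A.a=0 B.a=2 C.a=1
A.a=0 B.a=2 C.a=2
A.a=2 B.a=0 C.a=0
A.a=2 B.a=0 C.a=1
A.a=2 B.a=0 C.a=2
A.a=2 B.a=2 C.a=0
A.a=2 B.a=2 C.a=1
A.a=2 B.a=2 C.a=2

outcome vector order: (A.a,B.a,C.a)
|SC outcomes| = 9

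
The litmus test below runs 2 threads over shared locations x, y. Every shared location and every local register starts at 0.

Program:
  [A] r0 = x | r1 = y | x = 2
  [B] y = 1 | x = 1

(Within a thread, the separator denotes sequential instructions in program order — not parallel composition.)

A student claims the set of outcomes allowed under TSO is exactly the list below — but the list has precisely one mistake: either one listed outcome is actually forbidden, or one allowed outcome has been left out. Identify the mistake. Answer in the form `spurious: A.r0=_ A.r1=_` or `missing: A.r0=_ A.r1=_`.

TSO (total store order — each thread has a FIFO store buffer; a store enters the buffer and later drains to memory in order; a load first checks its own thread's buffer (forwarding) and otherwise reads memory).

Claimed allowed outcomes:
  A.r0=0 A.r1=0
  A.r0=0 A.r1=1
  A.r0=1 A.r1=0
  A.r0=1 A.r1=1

spurious: A.r0=1 A.r1=0

outcome vector order: (A.r0,A.r1)
[TSO] allowed = {(0,0), (0,1), (1,1)}
claimed∖TSO = {(1,0)}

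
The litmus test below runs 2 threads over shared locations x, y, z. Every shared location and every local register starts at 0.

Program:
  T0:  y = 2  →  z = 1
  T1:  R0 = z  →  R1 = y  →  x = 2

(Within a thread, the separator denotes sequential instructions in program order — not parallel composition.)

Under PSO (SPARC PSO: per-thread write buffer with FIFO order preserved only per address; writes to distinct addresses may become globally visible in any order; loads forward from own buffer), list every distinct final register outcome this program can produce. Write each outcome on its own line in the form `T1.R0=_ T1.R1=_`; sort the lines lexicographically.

T1.R0=0 T1.R1=0
T1.R0=0 T1.R1=2
T1.R0=1 T1.R1=0
T1.R0=1 T1.R1=2

outcome vector order: (T1.R0,T1.R1)
|PSO outcomes| = 4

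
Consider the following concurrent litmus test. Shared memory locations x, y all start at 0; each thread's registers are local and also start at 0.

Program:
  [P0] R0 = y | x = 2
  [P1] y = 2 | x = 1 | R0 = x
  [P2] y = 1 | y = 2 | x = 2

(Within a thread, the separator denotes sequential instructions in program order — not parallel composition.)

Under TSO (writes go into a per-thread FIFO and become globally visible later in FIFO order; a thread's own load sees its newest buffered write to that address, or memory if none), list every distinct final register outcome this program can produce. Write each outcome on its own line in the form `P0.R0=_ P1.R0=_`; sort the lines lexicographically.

outcome vector order: (P0.R0,P1.R0)
|TSO outcomes| = 6

P0.R0=0 P1.R0=1
P0.R0=0 P1.R0=2
P0.R0=1 P1.R0=1
P0.R0=1 P1.R0=2
P0.R0=2 P1.R0=1
P0.R0=2 P1.R0=2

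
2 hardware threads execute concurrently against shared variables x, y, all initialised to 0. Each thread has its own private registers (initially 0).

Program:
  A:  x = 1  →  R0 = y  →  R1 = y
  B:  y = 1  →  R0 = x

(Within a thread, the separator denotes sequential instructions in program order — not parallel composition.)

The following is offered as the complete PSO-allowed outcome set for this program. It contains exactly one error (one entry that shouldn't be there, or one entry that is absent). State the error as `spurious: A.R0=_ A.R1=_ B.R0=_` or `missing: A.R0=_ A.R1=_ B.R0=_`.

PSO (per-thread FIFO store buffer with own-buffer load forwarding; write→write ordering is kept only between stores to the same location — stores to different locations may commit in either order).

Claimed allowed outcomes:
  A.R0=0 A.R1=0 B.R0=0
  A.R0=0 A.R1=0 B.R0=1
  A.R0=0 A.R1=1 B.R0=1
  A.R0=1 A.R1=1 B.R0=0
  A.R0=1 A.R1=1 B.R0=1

outcome vector order: (A.R0,A.R1,B.R0)
PSO (6): 0/0/0; 0/0/1; 0/1/0; 0/1/1; 1/1/0; 1/1/1
PSO∖claimed = {0/1/0}

missing: A.R0=0 A.R1=1 B.R0=0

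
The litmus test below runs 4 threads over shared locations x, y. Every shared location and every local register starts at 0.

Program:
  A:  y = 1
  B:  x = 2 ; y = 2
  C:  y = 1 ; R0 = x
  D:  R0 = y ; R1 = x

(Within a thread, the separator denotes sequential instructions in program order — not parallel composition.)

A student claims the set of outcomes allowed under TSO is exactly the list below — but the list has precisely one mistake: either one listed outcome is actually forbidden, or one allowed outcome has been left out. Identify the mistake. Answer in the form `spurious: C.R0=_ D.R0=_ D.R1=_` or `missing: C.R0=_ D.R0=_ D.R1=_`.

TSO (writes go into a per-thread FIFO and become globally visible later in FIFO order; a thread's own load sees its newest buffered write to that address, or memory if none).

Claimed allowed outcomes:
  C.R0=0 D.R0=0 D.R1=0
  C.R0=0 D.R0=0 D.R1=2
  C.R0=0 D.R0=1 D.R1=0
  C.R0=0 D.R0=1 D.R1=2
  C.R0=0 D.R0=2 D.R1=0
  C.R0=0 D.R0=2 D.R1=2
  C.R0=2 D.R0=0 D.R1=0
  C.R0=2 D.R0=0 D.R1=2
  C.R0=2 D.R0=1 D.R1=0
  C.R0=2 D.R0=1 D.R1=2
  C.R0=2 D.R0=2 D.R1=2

outcome vector order: (C.R0,D.R0,D.R1)
TSO (10): 000 002 010 012 022 200 202 210 212 222
claimed∖TSO = {020}

spurious: C.R0=0 D.R0=2 D.R1=0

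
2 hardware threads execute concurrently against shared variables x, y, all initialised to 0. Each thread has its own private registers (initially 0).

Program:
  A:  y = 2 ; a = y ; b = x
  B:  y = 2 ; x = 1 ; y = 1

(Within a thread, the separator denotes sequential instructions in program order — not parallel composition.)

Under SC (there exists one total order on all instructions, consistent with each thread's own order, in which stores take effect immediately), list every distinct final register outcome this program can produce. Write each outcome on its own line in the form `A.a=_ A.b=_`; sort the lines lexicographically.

A.a=1 A.b=1
A.a=2 A.b=0
A.a=2 A.b=1

outcome vector order: (A.a,A.b)
|SC outcomes| = 3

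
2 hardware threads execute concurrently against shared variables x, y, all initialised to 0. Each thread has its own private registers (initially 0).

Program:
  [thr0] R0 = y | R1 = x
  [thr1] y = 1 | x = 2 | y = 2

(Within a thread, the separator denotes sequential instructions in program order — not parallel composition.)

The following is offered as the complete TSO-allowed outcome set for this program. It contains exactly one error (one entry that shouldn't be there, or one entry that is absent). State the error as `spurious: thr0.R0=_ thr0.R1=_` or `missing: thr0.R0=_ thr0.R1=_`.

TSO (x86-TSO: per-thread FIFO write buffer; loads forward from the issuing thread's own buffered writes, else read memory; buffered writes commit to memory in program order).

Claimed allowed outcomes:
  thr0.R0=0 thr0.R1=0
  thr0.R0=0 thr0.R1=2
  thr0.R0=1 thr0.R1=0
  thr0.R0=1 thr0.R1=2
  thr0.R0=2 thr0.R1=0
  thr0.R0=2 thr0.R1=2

outcome vector order: (thr0.R0,thr0.R1)
[TSO] allowed = {<0 0>; <0 2>; <1 0>; <1 2>; <2 2>}
claimed∖TSO = {<2 0>}

spurious: thr0.R0=2 thr0.R1=0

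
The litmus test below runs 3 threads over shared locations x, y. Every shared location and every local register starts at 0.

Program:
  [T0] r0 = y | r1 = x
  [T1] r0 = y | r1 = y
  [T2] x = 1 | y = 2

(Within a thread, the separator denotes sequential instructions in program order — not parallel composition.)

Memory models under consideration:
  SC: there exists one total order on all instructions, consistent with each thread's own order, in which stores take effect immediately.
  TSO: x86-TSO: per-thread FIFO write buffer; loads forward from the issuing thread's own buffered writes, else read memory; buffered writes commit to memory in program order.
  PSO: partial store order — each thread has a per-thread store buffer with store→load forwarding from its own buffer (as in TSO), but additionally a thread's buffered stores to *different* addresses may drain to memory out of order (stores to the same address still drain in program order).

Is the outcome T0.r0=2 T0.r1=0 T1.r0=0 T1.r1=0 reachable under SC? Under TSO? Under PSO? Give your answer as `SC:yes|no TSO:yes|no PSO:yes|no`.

outcome vector order: (T0.r0,T0.r1,T1.r0,T1.r1)
SC: 9 outcomes — {<0 0 0 0>; <0 0 0 2>; <0 0 2 2>; <0 1 0 0>; <0 1 0 2>; <0 1 2 2>; <2 1 0 0>; <2 1 0 2>; <2 1 2 2>}
TSO: 9 outcomes — {<0 0 0 0>; <0 0 0 2>; <0 0 2 2>; <0 1 0 0>; <0 1 0 2>; <0 1 2 2>; <2 1 0 0>; <2 1 0 2>; <2 1 2 2>}
PSO: 12 outcomes — {<0 0 0 0>; <0 0 0 2>; <0 0 2 2>; <0 1 0 0>; <0 1 0 2>; <0 1 2 2>; <2 0 0 0>; <2 0 0 2>; <2 0 2 2>; <2 1 0 0>; <2 1 0 2>; <2 1 2 2>}
target <2 0 0 0> ∈ {PSO}

SC:no TSO:no PSO:yes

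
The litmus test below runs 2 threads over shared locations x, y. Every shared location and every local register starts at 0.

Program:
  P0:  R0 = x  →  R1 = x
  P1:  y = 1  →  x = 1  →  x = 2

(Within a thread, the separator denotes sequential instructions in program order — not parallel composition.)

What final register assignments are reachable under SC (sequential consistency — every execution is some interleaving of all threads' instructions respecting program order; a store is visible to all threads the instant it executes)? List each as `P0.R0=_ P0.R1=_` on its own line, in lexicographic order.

outcome vector order: (P0.R0,P0.R1)
|SC outcomes| = 6

P0.R0=0 P0.R1=0
P0.R0=0 P0.R1=1
P0.R0=0 P0.R1=2
P0.R0=1 P0.R1=1
P0.R0=1 P0.R1=2
P0.R0=2 P0.R1=2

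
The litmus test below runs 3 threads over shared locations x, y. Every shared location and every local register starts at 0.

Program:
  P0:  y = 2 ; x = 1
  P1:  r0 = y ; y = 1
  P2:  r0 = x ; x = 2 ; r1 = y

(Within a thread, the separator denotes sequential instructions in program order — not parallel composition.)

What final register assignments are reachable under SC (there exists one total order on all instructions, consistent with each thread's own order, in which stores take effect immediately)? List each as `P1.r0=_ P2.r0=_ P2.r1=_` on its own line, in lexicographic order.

outcome vector order: (P1.r0,P2.r0,P2.r1)
|SC outcomes| = 10

P1.r0=0 P2.r0=0 P2.r1=0
P1.r0=0 P2.r0=0 P2.r1=1
P1.r0=0 P2.r0=0 P2.r1=2
P1.r0=0 P2.r0=1 P2.r1=1
P1.r0=0 P2.r0=1 P2.r1=2
P1.r0=2 P2.r0=0 P2.r1=0
P1.r0=2 P2.r0=0 P2.r1=1
P1.r0=2 P2.r0=0 P2.r1=2
P1.r0=2 P2.r0=1 P2.r1=1
P1.r0=2 P2.r0=1 P2.r1=2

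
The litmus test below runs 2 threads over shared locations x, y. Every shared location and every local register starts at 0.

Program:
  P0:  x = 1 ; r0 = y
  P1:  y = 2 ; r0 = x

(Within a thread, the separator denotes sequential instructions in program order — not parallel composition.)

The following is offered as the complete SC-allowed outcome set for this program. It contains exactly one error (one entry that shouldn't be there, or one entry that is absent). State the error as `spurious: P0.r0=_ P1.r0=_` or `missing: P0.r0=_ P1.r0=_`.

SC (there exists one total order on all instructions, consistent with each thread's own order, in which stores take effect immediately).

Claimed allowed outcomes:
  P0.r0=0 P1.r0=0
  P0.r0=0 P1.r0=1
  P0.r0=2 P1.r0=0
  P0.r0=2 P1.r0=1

spurious: P0.r0=0 P1.r0=0

outcome vector order: (P0.r0,P1.r0)
SC: 3 outcomes — {0/1 2/0 2/1}
claimed∖SC = {0/0}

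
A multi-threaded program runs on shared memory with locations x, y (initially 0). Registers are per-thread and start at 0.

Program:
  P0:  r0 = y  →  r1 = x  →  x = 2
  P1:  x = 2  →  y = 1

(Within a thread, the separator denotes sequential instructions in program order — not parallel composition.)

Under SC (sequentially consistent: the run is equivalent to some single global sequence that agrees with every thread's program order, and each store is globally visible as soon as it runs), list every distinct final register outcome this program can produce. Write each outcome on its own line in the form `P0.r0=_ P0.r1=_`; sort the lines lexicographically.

outcome vector order: (P0.r0,P0.r1)
|SC outcomes| = 3

P0.r0=0 P0.r1=0
P0.r0=0 P0.r1=2
P0.r0=1 P0.r1=2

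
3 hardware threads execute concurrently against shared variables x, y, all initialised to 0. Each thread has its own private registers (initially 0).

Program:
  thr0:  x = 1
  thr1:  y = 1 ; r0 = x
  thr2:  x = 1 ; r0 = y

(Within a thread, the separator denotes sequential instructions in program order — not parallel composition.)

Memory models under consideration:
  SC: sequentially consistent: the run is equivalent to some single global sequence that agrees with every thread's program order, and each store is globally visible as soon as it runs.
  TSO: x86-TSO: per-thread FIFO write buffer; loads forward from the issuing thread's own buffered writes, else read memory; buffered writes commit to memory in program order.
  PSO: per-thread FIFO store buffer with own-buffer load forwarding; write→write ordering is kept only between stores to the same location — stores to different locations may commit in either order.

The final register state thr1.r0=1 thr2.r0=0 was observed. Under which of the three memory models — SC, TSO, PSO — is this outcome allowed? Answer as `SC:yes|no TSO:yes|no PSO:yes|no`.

outcome vector order: (thr1.r0,thr2.r0)
SC (3): 01 10 11
TSO (4): 00 01 10 11
PSO (4): 00 01 10 11
target 10 ∈ {SC,TSO,PSO}

SC:yes TSO:yes PSO:yes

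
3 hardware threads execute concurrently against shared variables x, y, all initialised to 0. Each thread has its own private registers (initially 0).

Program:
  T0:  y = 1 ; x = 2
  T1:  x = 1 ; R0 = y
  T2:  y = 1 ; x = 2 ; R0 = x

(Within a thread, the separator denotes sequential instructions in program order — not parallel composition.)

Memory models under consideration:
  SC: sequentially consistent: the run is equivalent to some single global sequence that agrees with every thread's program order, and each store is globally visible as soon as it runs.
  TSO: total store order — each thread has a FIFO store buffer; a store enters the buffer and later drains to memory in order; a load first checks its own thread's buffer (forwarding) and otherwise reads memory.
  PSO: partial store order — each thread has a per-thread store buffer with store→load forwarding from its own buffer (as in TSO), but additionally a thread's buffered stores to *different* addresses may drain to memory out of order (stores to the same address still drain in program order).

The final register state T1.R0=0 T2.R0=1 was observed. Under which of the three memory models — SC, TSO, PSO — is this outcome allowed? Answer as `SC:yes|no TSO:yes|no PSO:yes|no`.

SC:no TSO:yes PSO:yes

outcome vector order: (T1.R0,T2.R0)
SC: 3 outcomes — {<0 2>; <1 1>; <1 2>}
TSO: 4 outcomes — {<0 1>; <0 2>; <1 1>; <1 2>}
PSO: 4 outcomes — {<0 1>; <0 2>; <1 1>; <1 2>}
target <0 1> ∈ {TSO,PSO}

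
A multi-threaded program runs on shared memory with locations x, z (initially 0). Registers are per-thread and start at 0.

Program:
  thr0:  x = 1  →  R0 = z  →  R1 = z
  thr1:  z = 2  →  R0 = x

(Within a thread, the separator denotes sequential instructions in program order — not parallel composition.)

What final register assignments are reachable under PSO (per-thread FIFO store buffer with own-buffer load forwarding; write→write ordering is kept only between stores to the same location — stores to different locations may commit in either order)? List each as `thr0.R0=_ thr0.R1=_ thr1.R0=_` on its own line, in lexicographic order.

thr0.R0=0 thr0.R1=0 thr1.R0=0
thr0.R0=0 thr0.R1=0 thr1.R0=1
thr0.R0=0 thr0.R1=2 thr1.R0=0
thr0.R0=0 thr0.R1=2 thr1.R0=1
thr0.R0=2 thr0.R1=2 thr1.R0=0
thr0.R0=2 thr0.R1=2 thr1.R0=1

outcome vector order: (thr0.R0,thr0.R1,thr1.R0)
|PSO outcomes| = 6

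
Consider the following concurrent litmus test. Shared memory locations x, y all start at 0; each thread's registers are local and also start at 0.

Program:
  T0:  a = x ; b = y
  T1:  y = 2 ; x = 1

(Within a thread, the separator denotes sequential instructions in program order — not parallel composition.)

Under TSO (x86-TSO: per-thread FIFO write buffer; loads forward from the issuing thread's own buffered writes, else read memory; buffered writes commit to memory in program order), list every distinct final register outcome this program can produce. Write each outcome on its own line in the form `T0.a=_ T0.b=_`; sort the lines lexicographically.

T0.a=0 T0.b=0
T0.a=0 T0.b=2
T0.a=1 T0.b=2

outcome vector order: (T0.a,T0.b)
|TSO outcomes| = 3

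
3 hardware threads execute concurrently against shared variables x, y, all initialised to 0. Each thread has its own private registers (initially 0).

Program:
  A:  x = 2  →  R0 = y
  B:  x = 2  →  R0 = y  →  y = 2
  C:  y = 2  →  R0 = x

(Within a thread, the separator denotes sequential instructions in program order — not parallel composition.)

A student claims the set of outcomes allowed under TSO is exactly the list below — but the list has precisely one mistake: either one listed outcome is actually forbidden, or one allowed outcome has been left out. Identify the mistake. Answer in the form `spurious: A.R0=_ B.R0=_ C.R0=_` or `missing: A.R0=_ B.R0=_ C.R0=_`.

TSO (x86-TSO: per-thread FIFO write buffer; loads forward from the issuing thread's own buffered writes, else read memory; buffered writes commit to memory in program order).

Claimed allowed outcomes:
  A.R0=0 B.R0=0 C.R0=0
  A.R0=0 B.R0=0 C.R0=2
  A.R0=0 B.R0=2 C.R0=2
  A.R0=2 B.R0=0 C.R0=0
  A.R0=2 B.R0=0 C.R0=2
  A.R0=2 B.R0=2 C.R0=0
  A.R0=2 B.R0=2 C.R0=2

outcome vector order: (A.R0,B.R0,C.R0)
under TSO → 000, 002, 020, 022, 200, 202, 220, 222
TSO∖claimed = {020}

missing: A.R0=0 B.R0=2 C.R0=0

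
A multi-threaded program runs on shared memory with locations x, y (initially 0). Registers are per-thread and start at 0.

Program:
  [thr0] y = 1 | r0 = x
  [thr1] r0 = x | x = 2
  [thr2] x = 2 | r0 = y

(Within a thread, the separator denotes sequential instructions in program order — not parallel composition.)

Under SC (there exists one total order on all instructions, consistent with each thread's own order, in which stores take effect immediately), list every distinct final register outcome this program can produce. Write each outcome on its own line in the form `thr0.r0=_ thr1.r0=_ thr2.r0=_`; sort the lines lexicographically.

outcome vector order: (thr0.r0,thr1.r0,thr2.r0)
|SC outcomes| = 6

thr0.r0=0 thr1.r0=0 thr2.r0=1
thr0.r0=0 thr1.r0=2 thr2.r0=1
thr0.r0=2 thr1.r0=0 thr2.r0=0
thr0.r0=2 thr1.r0=0 thr2.r0=1
thr0.r0=2 thr1.r0=2 thr2.r0=0
thr0.r0=2 thr1.r0=2 thr2.r0=1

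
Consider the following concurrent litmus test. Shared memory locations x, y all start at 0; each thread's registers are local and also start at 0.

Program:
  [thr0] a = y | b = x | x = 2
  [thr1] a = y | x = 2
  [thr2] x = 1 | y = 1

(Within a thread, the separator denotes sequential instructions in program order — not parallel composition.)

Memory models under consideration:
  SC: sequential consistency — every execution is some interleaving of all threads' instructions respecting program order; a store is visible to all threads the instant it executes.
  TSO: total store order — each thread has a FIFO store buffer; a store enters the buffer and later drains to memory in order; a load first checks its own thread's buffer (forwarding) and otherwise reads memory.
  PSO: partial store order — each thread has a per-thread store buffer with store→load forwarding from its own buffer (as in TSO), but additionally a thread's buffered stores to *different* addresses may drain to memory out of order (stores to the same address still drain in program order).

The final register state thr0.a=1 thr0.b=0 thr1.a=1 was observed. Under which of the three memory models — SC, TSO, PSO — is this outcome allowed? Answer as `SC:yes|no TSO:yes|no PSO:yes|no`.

SC:no TSO:no PSO:yes

outcome vector order: (thr0.a,thr0.b,thr1.a)
SC (10): 0/0/0 0/0/1 0/1/0 0/1/1 0/2/0 0/2/1 1/1/0 1/1/1 1/2/0 1/2/1
TSO (10): 0/0/0 0/0/1 0/1/0 0/1/1 0/2/0 0/2/1 1/1/0 1/1/1 1/2/0 1/2/1
PSO (12): 0/0/0 0/0/1 0/1/0 0/1/1 0/2/0 0/2/1 1/0/0 1/0/1 1/1/0 1/1/1 1/2/0 1/2/1
target 1/0/1 ∈ {PSO}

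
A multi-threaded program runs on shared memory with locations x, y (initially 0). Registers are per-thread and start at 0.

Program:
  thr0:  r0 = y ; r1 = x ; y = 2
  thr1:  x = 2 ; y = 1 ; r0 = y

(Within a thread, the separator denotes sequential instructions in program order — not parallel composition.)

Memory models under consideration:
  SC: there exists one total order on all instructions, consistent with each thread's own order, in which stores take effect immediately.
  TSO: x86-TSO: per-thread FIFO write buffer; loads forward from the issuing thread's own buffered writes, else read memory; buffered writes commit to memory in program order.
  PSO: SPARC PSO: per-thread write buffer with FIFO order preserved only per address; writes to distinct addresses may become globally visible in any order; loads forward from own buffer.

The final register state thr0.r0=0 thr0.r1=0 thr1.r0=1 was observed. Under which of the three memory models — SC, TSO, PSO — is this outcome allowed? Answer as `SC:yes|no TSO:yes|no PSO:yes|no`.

SC:yes TSO:yes PSO:yes

outcome vector order: (thr0.r0,thr0.r1,thr1.r0)
under SC → 001; 002; 021; 022; 121; 122
under TSO → 001; 002; 021; 022; 121; 122
under PSO → 001; 002; 021; 022; 101; 102; 121; 122
target 001 ∈ {SC,TSO,PSO}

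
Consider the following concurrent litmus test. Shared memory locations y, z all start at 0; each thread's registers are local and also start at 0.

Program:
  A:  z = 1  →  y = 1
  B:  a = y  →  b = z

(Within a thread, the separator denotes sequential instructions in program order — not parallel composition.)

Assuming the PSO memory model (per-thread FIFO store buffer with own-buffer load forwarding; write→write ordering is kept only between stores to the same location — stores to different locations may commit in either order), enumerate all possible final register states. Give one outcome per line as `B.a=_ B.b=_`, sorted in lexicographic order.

outcome vector order: (B.a,B.b)
|PSO outcomes| = 4

B.a=0 B.b=0
B.a=0 B.b=1
B.a=1 B.b=0
B.a=1 B.b=1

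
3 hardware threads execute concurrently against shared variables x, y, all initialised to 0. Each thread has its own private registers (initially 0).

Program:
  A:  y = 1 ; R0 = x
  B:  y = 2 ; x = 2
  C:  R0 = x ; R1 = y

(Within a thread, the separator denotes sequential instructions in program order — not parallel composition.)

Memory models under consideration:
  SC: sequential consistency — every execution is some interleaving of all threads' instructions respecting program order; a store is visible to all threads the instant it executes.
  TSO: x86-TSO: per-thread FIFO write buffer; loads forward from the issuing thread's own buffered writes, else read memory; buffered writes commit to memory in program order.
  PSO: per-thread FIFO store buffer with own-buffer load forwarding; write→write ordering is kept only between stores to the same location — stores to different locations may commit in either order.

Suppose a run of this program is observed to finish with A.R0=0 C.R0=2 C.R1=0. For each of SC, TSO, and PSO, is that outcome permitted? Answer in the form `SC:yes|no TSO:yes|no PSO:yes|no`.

SC:no TSO:no PSO:yes

outcome vector order: (A.R0,C.R0,C.R1)
under SC → 000, 001, 002, 021, 022, 200, 201, 202, 221, 222
under TSO → 000, 001, 002, 021, 022, 200, 201, 202, 221, 222
under PSO → 000, 001, 002, 020, 021, 022, 200, 201, 202, 220, 221, 222
target 020 ∈ {PSO}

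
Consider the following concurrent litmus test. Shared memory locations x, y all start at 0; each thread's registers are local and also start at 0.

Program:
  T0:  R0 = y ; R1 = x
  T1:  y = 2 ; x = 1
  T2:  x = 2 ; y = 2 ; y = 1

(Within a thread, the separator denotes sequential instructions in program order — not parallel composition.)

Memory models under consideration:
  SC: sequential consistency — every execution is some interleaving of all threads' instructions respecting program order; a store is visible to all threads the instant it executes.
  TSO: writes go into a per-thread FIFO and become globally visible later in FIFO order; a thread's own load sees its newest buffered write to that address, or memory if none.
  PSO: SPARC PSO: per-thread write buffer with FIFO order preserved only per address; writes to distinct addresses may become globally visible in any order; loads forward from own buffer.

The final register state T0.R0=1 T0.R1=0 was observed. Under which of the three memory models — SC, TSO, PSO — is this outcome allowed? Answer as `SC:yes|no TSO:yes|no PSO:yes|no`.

outcome vector order: (T0.R0,T0.R1)
under SC → (0,0), (0,1), (0,2), (1,1), (1,2), (2,0), (2,1), (2,2)
under TSO → (0,0), (0,1), (0,2), (1,1), (1,2), (2,0), (2,1), (2,2)
under PSO → (0,0), (0,1), (0,2), (1,0), (1,1), (1,2), (2,0), (2,1), (2,2)
target (1,0) ∈ {PSO}

SC:no TSO:no PSO:yes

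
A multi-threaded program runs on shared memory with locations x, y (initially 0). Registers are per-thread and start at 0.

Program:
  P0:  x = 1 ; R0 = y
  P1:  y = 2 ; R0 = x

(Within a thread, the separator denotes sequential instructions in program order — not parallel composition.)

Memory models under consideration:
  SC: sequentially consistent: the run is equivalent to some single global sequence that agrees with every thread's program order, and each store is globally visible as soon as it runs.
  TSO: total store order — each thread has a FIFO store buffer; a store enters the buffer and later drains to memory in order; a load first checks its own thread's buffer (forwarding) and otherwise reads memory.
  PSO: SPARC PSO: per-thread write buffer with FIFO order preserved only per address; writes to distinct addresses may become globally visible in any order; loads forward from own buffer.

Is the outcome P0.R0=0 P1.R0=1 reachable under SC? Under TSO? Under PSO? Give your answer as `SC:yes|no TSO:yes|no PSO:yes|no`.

outcome vector order: (P0.R0,P1.R0)
SC: 3 outcomes — {0/1 2/0 2/1}
TSO: 4 outcomes — {0/0 0/1 2/0 2/1}
PSO: 4 outcomes — {0/0 0/1 2/0 2/1}
target 0/1 ∈ {SC,TSO,PSO}

SC:yes TSO:yes PSO:yes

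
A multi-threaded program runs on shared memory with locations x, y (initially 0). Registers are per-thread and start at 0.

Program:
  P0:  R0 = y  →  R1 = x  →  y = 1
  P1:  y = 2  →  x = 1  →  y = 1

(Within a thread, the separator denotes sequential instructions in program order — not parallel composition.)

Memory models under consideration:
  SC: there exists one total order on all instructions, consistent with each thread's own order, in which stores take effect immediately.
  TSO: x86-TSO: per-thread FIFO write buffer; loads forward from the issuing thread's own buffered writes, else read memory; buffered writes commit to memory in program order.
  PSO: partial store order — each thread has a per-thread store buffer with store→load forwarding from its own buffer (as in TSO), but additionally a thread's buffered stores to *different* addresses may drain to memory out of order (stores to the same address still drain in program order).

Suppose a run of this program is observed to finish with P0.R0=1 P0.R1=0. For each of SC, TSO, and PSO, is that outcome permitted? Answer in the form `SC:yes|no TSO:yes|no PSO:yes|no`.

outcome vector order: (P0.R0,P0.R1)
under SC → 0/0; 0/1; 1/1; 2/0; 2/1
under TSO → 0/0; 0/1; 1/1; 2/0; 2/1
under PSO → 0/0; 0/1; 1/0; 1/1; 2/0; 2/1
target 1/0 ∈ {PSO}

SC:no TSO:no PSO:yes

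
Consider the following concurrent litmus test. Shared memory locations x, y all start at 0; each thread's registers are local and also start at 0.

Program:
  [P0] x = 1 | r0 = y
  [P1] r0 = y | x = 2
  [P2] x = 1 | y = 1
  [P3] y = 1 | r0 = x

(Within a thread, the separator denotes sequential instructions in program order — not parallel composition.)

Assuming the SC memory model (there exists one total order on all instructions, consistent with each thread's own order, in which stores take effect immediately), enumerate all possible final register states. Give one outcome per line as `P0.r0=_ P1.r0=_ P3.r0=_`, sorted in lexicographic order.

P0.r0=0 P1.r0=0 P3.r0=1
P0.r0=0 P1.r0=0 P3.r0=2
P0.r0=0 P1.r0=1 P3.r0=1
P0.r0=0 P1.r0=1 P3.r0=2
P0.r0=1 P1.r0=0 P3.r0=0
P0.r0=1 P1.r0=0 P3.r0=1
P0.r0=1 P1.r0=0 P3.r0=2
P0.r0=1 P1.r0=1 P3.r0=0
P0.r0=1 P1.r0=1 P3.r0=1
P0.r0=1 P1.r0=1 P3.r0=2

outcome vector order: (P0.r0,P1.r0,P3.r0)
|SC outcomes| = 10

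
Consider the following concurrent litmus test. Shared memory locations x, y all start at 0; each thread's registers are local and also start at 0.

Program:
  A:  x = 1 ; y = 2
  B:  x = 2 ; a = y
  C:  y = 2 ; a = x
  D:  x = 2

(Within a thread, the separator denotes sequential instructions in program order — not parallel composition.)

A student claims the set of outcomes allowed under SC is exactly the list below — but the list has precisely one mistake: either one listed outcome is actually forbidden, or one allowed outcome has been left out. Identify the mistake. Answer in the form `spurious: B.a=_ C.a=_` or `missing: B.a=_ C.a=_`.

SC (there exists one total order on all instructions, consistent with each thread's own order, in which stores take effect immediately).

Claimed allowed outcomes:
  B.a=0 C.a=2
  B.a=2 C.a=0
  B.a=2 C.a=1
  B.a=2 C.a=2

outcome vector order: (B.a,C.a)
SC: 5 outcomes — {<0 1> <0 2> <2 0> <2 1> <2 2>}
SC∖claimed = {<0 1>}

missing: B.a=0 C.a=1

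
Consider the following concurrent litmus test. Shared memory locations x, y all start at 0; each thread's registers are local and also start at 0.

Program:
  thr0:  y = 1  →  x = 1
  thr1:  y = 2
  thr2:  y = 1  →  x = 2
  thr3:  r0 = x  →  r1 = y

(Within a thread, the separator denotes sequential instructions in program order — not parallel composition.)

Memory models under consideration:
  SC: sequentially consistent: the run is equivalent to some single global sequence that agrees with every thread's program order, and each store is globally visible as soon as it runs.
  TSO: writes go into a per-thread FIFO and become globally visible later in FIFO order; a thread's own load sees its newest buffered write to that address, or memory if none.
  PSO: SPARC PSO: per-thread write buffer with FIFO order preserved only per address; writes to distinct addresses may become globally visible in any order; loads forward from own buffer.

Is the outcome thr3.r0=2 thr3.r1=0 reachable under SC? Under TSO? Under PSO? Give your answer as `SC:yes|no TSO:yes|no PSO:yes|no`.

SC:no TSO:no PSO:yes

outcome vector order: (thr3.r0,thr3.r1)
SC (7): <0 0>, <0 1>, <0 2>, <1 1>, <1 2>, <2 1>, <2 2>
TSO (7): <0 0>, <0 1>, <0 2>, <1 1>, <1 2>, <2 1>, <2 2>
PSO (9): <0 0>, <0 1>, <0 2>, <1 0>, <1 1>, <1 2>, <2 0>, <2 1>, <2 2>
target <2 0> ∈ {PSO}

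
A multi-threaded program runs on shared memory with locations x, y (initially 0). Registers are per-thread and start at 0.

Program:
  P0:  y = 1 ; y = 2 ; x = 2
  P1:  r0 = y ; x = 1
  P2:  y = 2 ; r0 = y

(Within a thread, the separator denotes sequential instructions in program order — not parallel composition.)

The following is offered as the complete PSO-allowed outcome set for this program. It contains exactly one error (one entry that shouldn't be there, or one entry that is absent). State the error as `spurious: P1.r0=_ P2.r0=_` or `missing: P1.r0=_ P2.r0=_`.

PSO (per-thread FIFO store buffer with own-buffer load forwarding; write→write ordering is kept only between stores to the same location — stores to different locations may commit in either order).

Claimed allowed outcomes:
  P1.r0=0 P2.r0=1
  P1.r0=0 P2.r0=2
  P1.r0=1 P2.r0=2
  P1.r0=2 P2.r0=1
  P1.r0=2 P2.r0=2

missing: P1.r0=1 P2.r0=1

outcome vector order: (P1.r0,P2.r0)
[PSO] allowed = {<0 1> <0 2> <1 1> <1 2> <2 1> <2 2>}
PSO∖claimed = {<1 1>}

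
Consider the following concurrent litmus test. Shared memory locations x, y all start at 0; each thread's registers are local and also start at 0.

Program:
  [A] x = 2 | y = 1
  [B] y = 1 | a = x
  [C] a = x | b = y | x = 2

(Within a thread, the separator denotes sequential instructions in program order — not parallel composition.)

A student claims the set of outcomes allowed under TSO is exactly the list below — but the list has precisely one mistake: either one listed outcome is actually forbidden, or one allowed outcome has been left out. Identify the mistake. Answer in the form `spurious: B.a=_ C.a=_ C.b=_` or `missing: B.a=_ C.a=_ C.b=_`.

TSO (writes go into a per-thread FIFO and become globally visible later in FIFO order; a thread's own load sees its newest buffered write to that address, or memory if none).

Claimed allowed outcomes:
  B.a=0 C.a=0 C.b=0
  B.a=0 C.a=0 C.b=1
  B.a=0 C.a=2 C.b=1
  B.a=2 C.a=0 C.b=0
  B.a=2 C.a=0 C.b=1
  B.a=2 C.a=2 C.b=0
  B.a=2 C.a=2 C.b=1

missing: B.a=0 C.a=2 C.b=0

outcome vector order: (B.a,C.a,C.b)
under TSO → 0/0/0, 0/0/1, 0/2/0, 0/2/1, 2/0/0, 2/0/1, 2/2/0, 2/2/1
TSO∖claimed = {0/2/0}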